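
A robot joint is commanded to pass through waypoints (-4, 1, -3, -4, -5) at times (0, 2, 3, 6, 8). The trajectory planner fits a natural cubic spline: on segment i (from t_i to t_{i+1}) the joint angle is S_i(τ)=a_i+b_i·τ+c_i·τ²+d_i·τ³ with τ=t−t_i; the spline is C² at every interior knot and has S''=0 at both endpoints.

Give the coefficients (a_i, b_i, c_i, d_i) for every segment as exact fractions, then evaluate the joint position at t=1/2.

  seg 0: a=-4 b=191/39 c=0 d=-187/312
  seg 1: a=1 b=-179/78 c=-187/52 d=295/156
  seg 2: a=-3 b=-595/156 c=27/13 d=-11/36
  seg 3: a=-4 b=31/78 c=-35/52 d=35/312
S(1/2) = -1353/832

Δ: Δ0=5/2, Δ1=-4, Δ2=-1/3, Δ3=-1/2
row 1: diag=6, rhs=-39; c'=1/6, d'=-13/2
row 2: denom=8−1·1/6=47/6; d'=(22−1·-13/2)/(47/6)=171/47
row 3: denom=10−3·18/47=416/47; d'=(-1−3·171/47)/(416/47)=-35/26
back: M3=-35/26
back: M2=171/47−18/47·-35/26=54/13
back: M1=-13/2−1/6·54/13=-187/26
M: M0=0, M1=-187/26, M2=54/13, M3=-35/26, M4=0
seg 0: a=-4, c=M0/2=0, d=(M1−M0)/(6·2)=-187/312, b=Δ0−h0·(2M0+M1)/6=191/39
seg 1: a=1, c=M1/2=-187/52, d=(M2−M1)/(6·1)=295/156, b=Δ1−h1·(2M1+M2)/6=-179/78
seg 2: a=-3, c=M2/2=27/13, d=(M3−M2)/(6·3)=-11/36, b=Δ2−h2·(2M2+M3)/6=-595/156
seg 3: a=-4, c=M3/2=-35/52, d=(M4−M3)/(6·2)=35/312, b=Δ3−h3·(2M3+M4)/6=31/78
t_q=1/2 → seg 0, τ=1/2; S=-4+191/39·τ+0·τ²+-187/312·τ³=-1353/832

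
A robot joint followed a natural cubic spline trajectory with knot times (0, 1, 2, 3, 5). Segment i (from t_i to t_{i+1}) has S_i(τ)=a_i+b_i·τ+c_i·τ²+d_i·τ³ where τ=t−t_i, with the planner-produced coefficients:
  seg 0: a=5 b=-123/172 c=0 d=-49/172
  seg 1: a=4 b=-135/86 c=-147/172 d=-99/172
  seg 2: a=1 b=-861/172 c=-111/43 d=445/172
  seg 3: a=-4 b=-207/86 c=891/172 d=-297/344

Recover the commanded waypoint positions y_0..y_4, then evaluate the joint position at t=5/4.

y_0 = S_0(0) = a_0 = 5
y_1 = S_1(0) = a_1 = 4
y_2 = S_2(0) = a_2 = 1
y_3 = S_3(0) = a_3 = -4
y_4 = S_3(2) = 5
t_q=5/4 is in segment 1 (τ=1/4); S_1(τ)=39025/11008

y_0=5 y_1=4 y_2=1 y_3=-4 y_4=5
S(5/4) = 39025/11008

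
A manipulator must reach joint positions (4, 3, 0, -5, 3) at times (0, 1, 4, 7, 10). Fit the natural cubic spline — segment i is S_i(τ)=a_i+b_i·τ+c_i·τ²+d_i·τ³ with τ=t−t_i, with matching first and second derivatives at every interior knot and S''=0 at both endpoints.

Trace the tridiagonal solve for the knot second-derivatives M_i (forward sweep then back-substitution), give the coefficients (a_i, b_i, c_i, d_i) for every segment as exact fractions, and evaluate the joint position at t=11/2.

Δ: Δ0=-1, Δ1=-1, Δ2=-5/3, Δ3=8/3
row 1: diag=8, rhs=0; c'=3/8, d'=0
row 2: denom=12−3·3/8=87/8; d'=(-4−3·0)/(87/8)=-32/87
row 3: denom=12−3·8/29=324/29; d'=(26−3·-32/87)/(324/29)=131/54
back: M3=131/54
back: M2=-32/87−8/29·131/54=-28/27
back: M1=0−3/8·-28/27=7/18
M: M0=0, M1=7/18, M2=-28/27, M3=131/54, M4=0
seg 0: a=4, c=M0/2=0, d=(M1−M0)/(6·1)=7/108, b=Δ0−h0·(2M0+M1)/6=-115/108
seg 1: a=3, c=M1/2=7/36, d=(M2−M1)/(6·3)=-77/972, b=Δ1−h1·(2M1+M2)/6=-47/54
seg 2: a=0, c=M2/2=-14/27, d=(M3−M2)/(6·3)=187/972, b=Δ2−h2·(2M2+M3)/6=-199/108
seg 3: a=-5, c=M3/2=131/108, d=(M4−M3)/(6·3)=-131/972, b=Δ3−h3·(2M3+M4)/6=13/54
t_q=11/2 → seg 2, τ=3/2; S=0+-199/108·τ+-14/27·τ²+187/972·τ³=-105/32

  seg 0: a=4 b=-115/108 c=0 d=7/108
  seg 1: a=3 b=-47/54 c=7/36 d=-77/972
  seg 2: a=0 b=-199/108 c=-14/27 d=187/972
  seg 3: a=-5 b=13/54 c=131/108 d=-131/972
S(11/2) = -105/32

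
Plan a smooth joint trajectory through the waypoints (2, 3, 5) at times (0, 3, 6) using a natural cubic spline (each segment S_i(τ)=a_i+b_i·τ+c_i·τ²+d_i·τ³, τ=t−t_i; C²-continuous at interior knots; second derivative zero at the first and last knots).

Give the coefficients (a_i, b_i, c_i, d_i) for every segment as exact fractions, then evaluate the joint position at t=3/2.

  seg 0: a=2 b=1/4 c=0 d=1/108
  seg 1: a=3 b=1/2 c=1/12 d=-1/108
S(3/2) = 77/32

Δ: Δ0=1/3, Δ1=2/3
row 1: diag=12, rhs=2; c'=1/4, d'=1/6
back: M1=1/6
M: M0=0, M1=1/6, M2=0
seg 0: a=2, c=M0/2=0, d=(M1−M0)/(6·3)=1/108, b=Δ0−h0·(2M0+M1)/6=1/4
seg 1: a=3, c=M1/2=1/12, d=(M2−M1)/(6·3)=-1/108, b=Δ1−h1·(2M1+M2)/6=1/2
t_q=3/2 → seg 0, τ=3/2; S=2+1/4·τ+0·τ²+1/108·τ³=77/32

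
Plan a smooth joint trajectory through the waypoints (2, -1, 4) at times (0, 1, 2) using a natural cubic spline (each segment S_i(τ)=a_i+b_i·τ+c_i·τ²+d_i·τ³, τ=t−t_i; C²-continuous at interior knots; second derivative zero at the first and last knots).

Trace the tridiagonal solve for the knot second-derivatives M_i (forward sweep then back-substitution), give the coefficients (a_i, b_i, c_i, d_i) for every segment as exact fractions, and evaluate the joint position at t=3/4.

  seg 0: a=2 b=-5 c=0 d=2
  seg 1: a=-1 b=1 c=6 d=-2
S(3/4) = -29/32

Δ: Δ0=-3, Δ1=5
row 1: diag=4, rhs=48; c'=1/4, d'=12
back: M1=12
M: M0=0, M1=12, M2=0
seg 0: a=2, c=M0/2=0, d=(M1−M0)/(6·1)=2, b=Δ0−h0·(2M0+M1)/6=-5
seg 1: a=-1, c=M1/2=6, d=(M2−M1)/(6·1)=-2, b=Δ1−h1·(2M1+M2)/6=1
t_q=3/4 → seg 0, τ=3/4; S=2+-5·τ+0·τ²+2·τ³=-29/32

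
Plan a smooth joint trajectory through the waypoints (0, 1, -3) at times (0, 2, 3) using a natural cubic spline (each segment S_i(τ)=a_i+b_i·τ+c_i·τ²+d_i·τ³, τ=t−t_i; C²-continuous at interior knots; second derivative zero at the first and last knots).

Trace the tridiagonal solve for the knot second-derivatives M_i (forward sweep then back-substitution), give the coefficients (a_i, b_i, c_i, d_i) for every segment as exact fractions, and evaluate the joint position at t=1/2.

Δ: Δ0=1/2, Δ1=-4
row 1: diag=6, rhs=-27; c'=1/6, d'=-9/2
back: M1=-9/2
M: M0=0, M1=-9/2, M2=0
seg 0: a=0, c=M0/2=0, d=(M1−M0)/(6·2)=-3/8, b=Δ0−h0·(2M0+M1)/6=2
seg 1: a=1, c=M1/2=-9/4, d=(M2−M1)/(6·1)=3/4, b=Δ1−h1·(2M1+M2)/6=-5/2
t_q=1/2 → seg 0, τ=1/2; S=0+2·τ+0·τ²+-3/8·τ³=61/64

  seg 0: a=0 b=2 c=0 d=-3/8
  seg 1: a=1 b=-5/2 c=-9/4 d=3/4
S(1/2) = 61/64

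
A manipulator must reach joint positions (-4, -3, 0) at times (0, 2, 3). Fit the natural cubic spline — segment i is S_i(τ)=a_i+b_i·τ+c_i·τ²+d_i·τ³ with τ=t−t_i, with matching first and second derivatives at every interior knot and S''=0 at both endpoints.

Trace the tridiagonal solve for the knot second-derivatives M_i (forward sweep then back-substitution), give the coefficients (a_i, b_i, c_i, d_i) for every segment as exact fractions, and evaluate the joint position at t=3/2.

Δ: Δ0=1/2, Δ1=3
row 1: diag=6, rhs=15; c'=1/6, d'=5/2
back: M1=5/2
M: M0=0, M1=5/2, M2=0
seg 0: a=-4, c=M0/2=0, d=(M1−M0)/(6·2)=5/24, b=Δ0−h0·(2M0+M1)/6=-1/3
seg 1: a=-3, c=M1/2=5/4, d=(M2−M1)/(6·1)=-5/12, b=Δ1−h1·(2M1+M2)/6=13/6
t_q=3/2 → seg 0, τ=3/2; S=-4+-1/3·τ+0·τ²+5/24·τ³=-243/64

  seg 0: a=-4 b=-1/3 c=0 d=5/24
  seg 1: a=-3 b=13/6 c=5/4 d=-5/12
S(3/2) = -243/64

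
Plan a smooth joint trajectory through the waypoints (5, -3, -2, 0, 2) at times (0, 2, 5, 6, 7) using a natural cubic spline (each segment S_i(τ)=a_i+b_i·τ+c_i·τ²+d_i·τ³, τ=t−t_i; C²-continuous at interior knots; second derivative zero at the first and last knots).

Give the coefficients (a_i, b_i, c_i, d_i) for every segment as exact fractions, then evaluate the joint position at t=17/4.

  seg 0: a=5 b=-1987/411 c=0 d=343/1644
  seg 1: a=-3 b=-958/411 c=343/274 d=-299/2466
  seg 2: a=-2 b=1567/822 c=22/137 d=-55/822
  seg 3: a=0 b=833/411 c=-11/274 d=11/822
S(17/4) = -57663/17536

Δ: Δ0=-4, Δ1=1/3, Δ2=2, Δ3=2
row 1: diag=10, rhs=26; c'=3/10, d'=13/5
row 2: denom=8−3·3/10=71/10; d'=(10−3·13/5)/(71/10)=22/71
row 3: denom=4−1·10/71=274/71; d'=(0−1·22/71)/(274/71)=-11/137
back: M3=-11/137
back: M2=22/71−10/71·-11/137=44/137
back: M1=13/5−3/10·44/137=343/137
M: M0=0, M1=343/137, M2=44/137, M3=-11/137, M4=0
seg 0: a=5, c=M0/2=0, d=(M1−M0)/(6·2)=343/1644, b=Δ0−h0·(2M0+M1)/6=-1987/411
seg 1: a=-3, c=M1/2=343/274, d=(M2−M1)/(6·3)=-299/2466, b=Δ1−h1·(2M1+M2)/6=-958/411
seg 2: a=-2, c=M2/2=22/137, d=(M3−M2)/(6·1)=-55/822, b=Δ2−h2·(2M2+M3)/6=1567/822
seg 3: a=0, c=M3/2=-11/274, d=(M4−M3)/(6·1)=11/822, b=Δ3−h3·(2M3+M4)/6=833/411
t_q=17/4 → seg 1, τ=9/4; S=-3+-958/411·τ+343/274·τ²+-299/2466·τ³=-57663/17536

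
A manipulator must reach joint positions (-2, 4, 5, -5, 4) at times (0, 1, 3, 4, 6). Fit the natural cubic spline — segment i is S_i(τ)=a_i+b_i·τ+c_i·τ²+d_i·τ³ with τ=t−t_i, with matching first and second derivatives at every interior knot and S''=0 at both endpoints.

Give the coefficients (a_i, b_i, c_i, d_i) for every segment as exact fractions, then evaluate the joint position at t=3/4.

Δ: Δ0=6, Δ1=1/2, Δ2=-10, Δ3=9/2
row 1: diag=6, rhs=-33; c'=1/3, d'=-11/2
row 2: denom=6−2·1/3=16/3; d'=(-63−2·-11/2)/(16/3)=-39/4
row 3: denom=6−1·3/16=93/16; d'=(87−1·-39/4)/(93/16)=516/31
back: M3=516/31
back: M2=-39/4−3/16·516/31=-399/31
back: M1=-11/2−1/3·-399/31=-75/62
M: M0=0, M1=-75/62, M2=-399/31, M3=516/31, M4=0
seg 0: a=-2, c=M0/2=0, d=(M1−M0)/(6·1)=-25/124, b=Δ0−h0·(2M0+M1)/6=769/124
seg 1: a=4, c=M1/2=-75/124, d=(M2−M1)/(6·2)=-241/248, b=Δ1−h1·(2M1+M2)/6=347/62
seg 2: a=5, c=M2/2=-399/62, d=(M3−M2)/(6·1)=305/62, b=Δ2−h2·(2M2+M3)/6=-263/31
seg 3: a=-5, c=M3/2=258/31, d=(M4−M3)/(6·2)=-43/31, b=Δ3−h3·(2M3+M4)/6=-409/62
t_q=3/4 → seg 0, τ=3/4; S=-2+769/124·τ+0·τ²+-25/124·τ³=20365/7936

  seg 0: a=-2 b=769/124 c=0 d=-25/124
  seg 1: a=4 b=347/62 c=-75/124 d=-241/248
  seg 2: a=5 b=-263/31 c=-399/62 d=305/62
  seg 3: a=-5 b=-409/62 c=258/31 d=-43/31
S(3/4) = 20365/7936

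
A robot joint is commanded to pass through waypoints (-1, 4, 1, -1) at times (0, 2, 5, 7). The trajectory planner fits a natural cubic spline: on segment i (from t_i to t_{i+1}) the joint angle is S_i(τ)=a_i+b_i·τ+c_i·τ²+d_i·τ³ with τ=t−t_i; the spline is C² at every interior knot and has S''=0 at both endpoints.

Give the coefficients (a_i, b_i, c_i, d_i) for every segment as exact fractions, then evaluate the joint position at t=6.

Δ: Δ0=5/2, Δ1=-1, Δ2=-1
row 1: diag=10, rhs=-21; c'=3/10, d'=-21/10
row 2: denom=10−3·3/10=91/10; d'=(0−3·-21/10)/(91/10)=9/13
back: M2=9/13
back: M1=-21/10−3/10·9/13=-30/13
M: M0=0, M1=-30/13, M2=9/13, M3=0
seg 0: a=-1, c=M0/2=0, d=(M1−M0)/(6·2)=-5/26, b=Δ0−h0·(2M0+M1)/6=85/26
seg 1: a=4, c=M1/2=-15/13, d=(M2−M1)/(6·3)=1/6, b=Δ1−h1·(2M1+M2)/6=25/26
seg 2: a=1, c=M2/2=9/26, d=(M3−M2)/(6·2)=-3/52, b=Δ2−h2·(2M2+M3)/6=-19/13
t_q=6 → seg 2, τ=1; S=1+-19/13·τ+9/26·τ²+-3/52·τ³=-9/52

  seg 0: a=-1 b=85/26 c=0 d=-5/26
  seg 1: a=4 b=25/26 c=-15/13 d=1/6
  seg 2: a=1 b=-19/13 c=9/26 d=-3/52
S(6) = -9/52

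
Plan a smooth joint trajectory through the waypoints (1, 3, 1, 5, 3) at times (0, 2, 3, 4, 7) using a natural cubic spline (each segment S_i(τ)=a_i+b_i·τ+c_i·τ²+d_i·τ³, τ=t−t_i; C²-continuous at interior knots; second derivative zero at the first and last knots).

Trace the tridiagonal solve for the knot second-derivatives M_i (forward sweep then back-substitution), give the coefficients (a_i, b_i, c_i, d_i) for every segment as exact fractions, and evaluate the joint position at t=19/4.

Δ: Δ0=1, Δ1=-2, Δ2=4, Δ3=-2/3
row 1: diag=6, rhs=-18; c'=1/6, d'=-3
row 2: denom=4−1·1/6=23/6; d'=(36−1·-3)/(23/6)=234/23
row 3: denom=8−1·6/23=178/23; d'=(-28−1·234/23)/(178/23)=-439/89
back: M3=-439/89
back: M2=234/23−6/23·-439/89=1020/89
back: M1=-3−1/6·1020/89=-437/89
M: M0=0, M1=-437/89, M2=1020/89, M3=-439/89, M4=0
seg 0: a=1, c=M0/2=0, d=(M1−M0)/(6·2)=-437/1068, b=Δ0−h0·(2M0+M1)/6=704/267
seg 1: a=3, c=M1/2=-437/178, d=(M2−M1)/(6·1)=1457/534, b=Δ1−h1·(2M1+M2)/6=-607/267
seg 2: a=1, c=M2/2=510/89, d=(M3−M2)/(6·1)=-1459/534, b=Δ2−h2·(2M2+M3)/6=535/534
seg 3: a=5, c=M3/2=-439/178, d=(M4−M3)/(6·3)=439/1602, b=Δ3−h3·(2M3+M4)/6=1139/267
t_q=19/4 → seg 3, τ=3/4; S=5+1139/267·τ+-439/178·τ²+439/1602·τ³=78921/11392

  seg 0: a=1 b=704/267 c=0 d=-437/1068
  seg 1: a=3 b=-607/267 c=-437/178 d=1457/534
  seg 2: a=1 b=535/534 c=510/89 d=-1459/534
  seg 3: a=5 b=1139/267 c=-439/178 d=439/1602
S(19/4) = 78921/11392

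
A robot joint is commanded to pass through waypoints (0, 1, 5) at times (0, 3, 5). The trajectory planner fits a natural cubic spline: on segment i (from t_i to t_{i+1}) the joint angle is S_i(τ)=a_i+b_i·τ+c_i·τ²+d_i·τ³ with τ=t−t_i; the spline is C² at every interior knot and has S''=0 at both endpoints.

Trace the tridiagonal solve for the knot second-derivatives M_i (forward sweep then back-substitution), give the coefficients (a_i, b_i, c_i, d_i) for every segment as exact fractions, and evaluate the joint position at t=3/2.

Δ: Δ0=1/3, Δ1=2
row 1: diag=10, rhs=10; c'=1/5, d'=1
back: M1=1
M: M0=0, M1=1, M2=0
seg 0: a=0, c=M0/2=0, d=(M1−M0)/(6·3)=1/18, b=Δ0−h0·(2M0+M1)/6=-1/6
seg 1: a=1, c=M1/2=1/2, d=(M2−M1)/(6·2)=-1/12, b=Δ1−h1·(2M1+M2)/6=4/3
t_q=3/2 → seg 0, τ=3/2; S=0+-1/6·τ+0·τ²+1/18·τ³=-1/16

  seg 0: a=0 b=-1/6 c=0 d=1/18
  seg 1: a=1 b=4/3 c=1/2 d=-1/12
S(3/2) = -1/16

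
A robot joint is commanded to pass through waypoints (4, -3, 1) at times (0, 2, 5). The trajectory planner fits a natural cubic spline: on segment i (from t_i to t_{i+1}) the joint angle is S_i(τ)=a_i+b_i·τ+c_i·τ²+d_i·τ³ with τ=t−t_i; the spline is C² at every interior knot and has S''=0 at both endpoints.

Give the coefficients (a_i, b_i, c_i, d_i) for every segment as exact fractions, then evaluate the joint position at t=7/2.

Δ: Δ0=-7/2, Δ1=4/3
row 1: diag=10, rhs=29; c'=3/10, d'=29/10
back: M1=29/10
M: M0=0, M1=29/10, M2=0
seg 0: a=4, c=M0/2=0, d=(M1−M0)/(6·2)=29/120, b=Δ0−h0·(2M0+M1)/6=-67/15
seg 1: a=-3, c=M1/2=29/20, d=(M2−M1)/(6·3)=-29/180, b=Δ1−h1·(2M1+M2)/6=-47/30
t_q=7/2 → seg 1, τ=3/2; S=-3+-47/30·τ+29/20·τ²+-29/180·τ³=-421/160

  seg 0: a=4 b=-67/15 c=0 d=29/120
  seg 1: a=-3 b=-47/30 c=29/20 d=-29/180
S(7/2) = -421/160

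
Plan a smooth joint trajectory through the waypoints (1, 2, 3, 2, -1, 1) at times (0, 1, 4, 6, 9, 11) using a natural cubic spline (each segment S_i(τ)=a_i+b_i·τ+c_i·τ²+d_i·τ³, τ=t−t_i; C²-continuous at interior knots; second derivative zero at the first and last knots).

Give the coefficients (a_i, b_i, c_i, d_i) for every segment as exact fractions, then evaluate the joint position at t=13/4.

  seg 0: a=1 b=4373/4094 c=0 d=-279/4094
  seg 1: a=2 b=1768/2047 c=-837/4094 d=1019/110538
  seg 2: a=3 b=-467/4094 c=-746/6141 d=-439/12282
  seg 3: a=2 b=-12637/12282 c=-2063/6141 d=12733/110538
  seg 4: a=-1 b=403/6141 c=2869/4094 d=-2869/24564
S(13/4) = 789541/262016

Δ: Δ0=1, Δ1=1/3, Δ2=-1/2, Δ3=-1, Δ4=1
row 1: diag=8, rhs=-4; c'=3/8, d'=-1/2
row 2: denom=10−3·3/8=71/8; d'=(-5−3·-1/2)/(71/8)=-28/71
row 3: denom=10−2·16/71=678/71; d'=(-3−2·-28/71)/(678/71)=-157/678
row 4: denom=10−3·71/226=2047/226; d'=(12−3·-157/678)/(2047/226)=2869/2047
back: M4=2869/2047
back: M3=-157/678−71/226·2869/2047=-4126/6141
back: M2=-28/71−16/71·-4126/6141=-1492/6141
back: M1=-1/2−3/8·-1492/6141=-837/2047
M: M0=0, M1=-837/2047, M2=-1492/6141, M3=-4126/6141, M4=2869/2047, M5=0
seg 0: a=1, c=M0/2=0, d=(M1−M0)/(6·1)=-279/4094, b=Δ0−h0·(2M0+M1)/6=4373/4094
seg 1: a=2, c=M1/2=-837/4094, d=(M2−M1)/(6·3)=1019/110538, b=Δ1−h1·(2M1+M2)/6=1768/2047
seg 2: a=3, c=M2/2=-746/6141, d=(M3−M2)/(6·2)=-439/12282, b=Δ2−h2·(2M2+M3)/6=-467/4094
seg 3: a=2, c=M3/2=-2063/6141, d=(M4−M3)/(6·3)=12733/110538, b=Δ3−h3·(2M3+M4)/6=-12637/12282
seg 4: a=-1, c=M4/2=2869/4094, d=(M5−M4)/(6·2)=-2869/24564, b=Δ4−h4·(2M4+M5)/6=403/6141
t_q=13/4 → seg 1, τ=9/4; S=2+1768/2047·τ+-837/4094·τ²+1019/110538·τ³=789541/262016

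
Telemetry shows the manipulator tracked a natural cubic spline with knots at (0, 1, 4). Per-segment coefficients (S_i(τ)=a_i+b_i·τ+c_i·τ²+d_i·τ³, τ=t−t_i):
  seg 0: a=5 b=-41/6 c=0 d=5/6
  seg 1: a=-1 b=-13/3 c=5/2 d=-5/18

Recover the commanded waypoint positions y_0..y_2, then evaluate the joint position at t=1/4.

y_0=5 y_1=-1 y_2=1
S(1/4) = 423/128

y_0 = S_0(0) = a_0 = 5
y_1 = S_1(0) = a_1 = -1
y_2 = S_1(3) = 1
t_q=1/4 is in segment 0 (τ=1/4); S_0(τ)=423/128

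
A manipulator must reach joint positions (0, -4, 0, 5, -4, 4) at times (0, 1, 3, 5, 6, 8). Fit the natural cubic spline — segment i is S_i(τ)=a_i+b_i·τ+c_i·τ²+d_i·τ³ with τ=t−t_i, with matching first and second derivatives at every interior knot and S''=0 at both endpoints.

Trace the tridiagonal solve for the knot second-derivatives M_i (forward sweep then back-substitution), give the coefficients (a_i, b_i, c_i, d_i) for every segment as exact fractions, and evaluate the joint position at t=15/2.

  seg 0: a=0 b=-6757/1396 c=0 d=1173/1396
  seg 1: a=-4 b=-1619/698 c=3519/1396 d=-63/349
  seg 2: a=0 b=3907/698 c=2007/1396 d=-4169/2792
  seg 3: a=5 b=-2293/349 c=-2625/349 d=1777/349
  seg 4: a=-4 b=-2212/349 c=2706/349 d=-451/349
S(15/2) = -1181/2792

Δ: Δ0=-4, Δ1=2, Δ2=5/2, Δ3=-9, Δ4=4
row 1: diag=6, rhs=36; c'=1/3, d'=6
row 2: denom=8−2·1/3=22/3; d'=(3−2·6)/(22/3)=-27/22
row 3: denom=6−2·3/11=60/11; d'=(-69−2·-27/22)/(60/11)=-61/5
row 4: denom=6−1·11/60=349/60; d'=(78−1·-61/5)/(349/60)=5412/349
back: M4=5412/349
back: M3=-61/5−11/60·5412/349=-5250/349
back: M2=-27/22−3/11·-5250/349=2007/698
back: M1=6−1/3·2007/698=3519/698
M: M0=0, M1=3519/698, M2=2007/698, M3=-5250/349, M4=5412/349, M5=0
seg 0: a=0, c=M0/2=0, d=(M1−M0)/(6·1)=1173/1396, b=Δ0−h0·(2M0+M1)/6=-6757/1396
seg 1: a=-4, c=M1/2=3519/1396, d=(M2−M1)/(6·2)=-63/349, b=Δ1−h1·(2M1+M2)/6=-1619/698
seg 2: a=0, c=M2/2=2007/1396, d=(M3−M2)/(6·2)=-4169/2792, b=Δ2−h2·(2M2+M3)/6=3907/698
seg 3: a=5, c=M3/2=-2625/349, d=(M4−M3)/(6·1)=1777/349, b=Δ3−h3·(2M3+M4)/6=-2293/349
seg 4: a=-4, c=M4/2=2706/349, d=(M5−M4)/(6·2)=-451/349, b=Δ4−h4·(2M4+M5)/6=-2212/349
t_q=15/2 → seg 4, τ=3/2; S=-4+-2212/349·τ+2706/349·τ²+-451/349·τ³=-1181/2792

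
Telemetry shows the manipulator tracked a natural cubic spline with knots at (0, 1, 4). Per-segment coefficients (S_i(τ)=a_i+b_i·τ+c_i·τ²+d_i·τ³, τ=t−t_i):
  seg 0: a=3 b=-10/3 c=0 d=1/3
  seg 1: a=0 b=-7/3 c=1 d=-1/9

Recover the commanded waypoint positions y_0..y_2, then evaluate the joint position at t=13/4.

y_0=3 y_1=0 y_2=-1
S(13/4) = -93/64

y_0 = S_0(0) = a_0 = 3
y_1 = S_1(0) = a_1 = 0
y_2 = S_1(3) = -1
t_q=13/4 is in segment 1 (τ=9/4); S_1(τ)=-93/64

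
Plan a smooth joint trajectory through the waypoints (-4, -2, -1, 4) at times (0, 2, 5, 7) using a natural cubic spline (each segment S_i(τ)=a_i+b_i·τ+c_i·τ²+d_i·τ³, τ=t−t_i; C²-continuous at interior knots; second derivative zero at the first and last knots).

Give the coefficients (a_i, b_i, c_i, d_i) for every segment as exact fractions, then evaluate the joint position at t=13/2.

  seg 0: a=-4 b=352/273 c=0 d=-79/1092
  seg 1: a=-2 b=115/273 c=-79/182 d=17/126
  seg 2: a=-1 b=797/546 c=71/91 d=-71/546
S(13/2) = 3649/1456

Δ: Δ0=1, Δ1=1/3, Δ2=5/2
row 1: diag=10, rhs=-4; c'=3/10, d'=-2/5
row 2: denom=10−3·3/10=91/10; d'=(13−3·-2/5)/(91/10)=142/91
back: M2=142/91
back: M1=-2/5−3/10·142/91=-79/91
M: M0=0, M1=-79/91, M2=142/91, M3=0
seg 0: a=-4, c=M0/2=0, d=(M1−M0)/(6·2)=-79/1092, b=Δ0−h0·(2M0+M1)/6=352/273
seg 1: a=-2, c=M1/2=-79/182, d=(M2−M1)/(6·3)=17/126, b=Δ1−h1·(2M1+M2)/6=115/273
seg 2: a=-1, c=M2/2=71/91, d=(M3−M2)/(6·2)=-71/546, b=Δ2−h2·(2M2+M3)/6=797/546
t_q=13/2 → seg 2, τ=3/2; S=-1+797/546·τ+71/91·τ²+-71/546·τ³=3649/1456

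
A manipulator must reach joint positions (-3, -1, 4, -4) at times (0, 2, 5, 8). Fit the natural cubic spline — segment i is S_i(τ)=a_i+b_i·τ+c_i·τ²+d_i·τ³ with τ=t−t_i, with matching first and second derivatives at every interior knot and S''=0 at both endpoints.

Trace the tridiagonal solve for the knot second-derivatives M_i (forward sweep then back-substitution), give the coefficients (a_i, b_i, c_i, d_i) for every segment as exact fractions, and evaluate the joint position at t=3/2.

Δ: Δ0=1, Δ1=5/3, Δ2=-8/3
row 1: diag=10, rhs=4; c'=3/10, d'=2/5
row 2: denom=12−3·3/10=111/10; d'=(-26−3·2/5)/(111/10)=-272/111
back: M2=-272/111
back: M1=2/5−3/10·-272/111=42/37
M: M0=0, M1=42/37, M2=-272/111, M3=0
seg 0: a=-3, c=M0/2=0, d=(M1−M0)/(6·2)=7/74, b=Δ0−h0·(2M0+M1)/6=23/37
seg 1: a=-1, c=M1/2=21/37, d=(M2−M1)/(6·3)=-199/999, b=Δ1−h1·(2M1+M2)/6=65/37
seg 2: a=4, c=M2/2=-136/111, d=(M3−M2)/(6·3)=136/999, b=Δ2−h2·(2M2+M3)/6=-8/37
t_q=3/2 → seg 0, τ=3/2; S=-3+23/37·τ+0·τ²+7/74·τ³=-1035/592

  seg 0: a=-3 b=23/37 c=0 d=7/74
  seg 1: a=-1 b=65/37 c=21/37 d=-199/999
  seg 2: a=4 b=-8/37 c=-136/111 d=136/999
S(3/2) = -1035/592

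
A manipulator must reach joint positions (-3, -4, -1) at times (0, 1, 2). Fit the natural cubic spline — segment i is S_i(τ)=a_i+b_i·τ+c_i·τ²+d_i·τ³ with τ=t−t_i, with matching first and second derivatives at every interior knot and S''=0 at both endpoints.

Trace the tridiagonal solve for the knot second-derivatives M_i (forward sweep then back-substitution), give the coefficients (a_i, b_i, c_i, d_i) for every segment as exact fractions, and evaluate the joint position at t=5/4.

  seg 0: a=-3 b=-2 c=0 d=1
  seg 1: a=-4 b=1 c=3 d=-1
S(5/4) = -229/64

Δ: Δ0=-1, Δ1=3
row 1: diag=4, rhs=24; c'=1/4, d'=6
back: M1=6
M: M0=0, M1=6, M2=0
seg 0: a=-3, c=M0/2=0, d=(M1−M0)/(6·1)=1, b=Δ0−h0·(2M0+M1)/6=-2
seg 1: a=-4, c=M1/2=3, d=(M2−M1)/(6·1)=-1, b=Δ1−h1·(2M1+M2)/6=1
t_q=5/4 → seg 1, τ=1/4; S=-4+1·τ+3·τ²+-1·τ³=-229/64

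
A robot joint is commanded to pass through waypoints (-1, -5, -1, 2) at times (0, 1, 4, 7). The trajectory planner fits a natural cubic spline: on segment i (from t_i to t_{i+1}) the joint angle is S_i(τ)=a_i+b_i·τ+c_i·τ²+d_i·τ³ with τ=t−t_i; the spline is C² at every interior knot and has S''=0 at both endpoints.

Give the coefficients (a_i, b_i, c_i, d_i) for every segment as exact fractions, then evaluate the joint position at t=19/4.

  seg 0: a=-1 b=-413/87 c=0 d=65/87
  seg 1: a=-5 b=-218/87 c=65/29 d=-251/783
  seg 2: a=-1 b=199/87 c=-56/87 d=56/783
S(19/4) = 89/232

Δ: Δ0=-4, Δ1=4/3, Δ2=1
row 1: diag=8, rhs=32; c'=3/8, d'=4
row 2: denom=12−3·3/8=87/8; d'=(-2−3·4)/(87/8)=-112/87
back: M2=-112/87
back: M1=4−3/8·-112/87=130/29
M: M0=0, M1=130/29, M2=-112/87, M3=0
seg 0: a=-1, c=M0/2=0, d=(M1−M0)/(6·1)=65/87, b=Δ0−h0·(2M0+M1)/6=-413/87
seg 1: a=-5, c=M1/2=65/29, d=(M2−M1)/(6·3)=-251/783, b=Δ1−h1·(2M1+M2)/6=-218/87
seg 2: a=-1, c=M2/2=-56/87, d=(M3−M2)/(6·3)=56/783, b=Δ2−h2·(2M2+M3)/6=199/87
t_q=19/4 → seg 2, τ=3/4; S=-1+199/87·τ+-56/87·τ²+56/783·τ³=89/232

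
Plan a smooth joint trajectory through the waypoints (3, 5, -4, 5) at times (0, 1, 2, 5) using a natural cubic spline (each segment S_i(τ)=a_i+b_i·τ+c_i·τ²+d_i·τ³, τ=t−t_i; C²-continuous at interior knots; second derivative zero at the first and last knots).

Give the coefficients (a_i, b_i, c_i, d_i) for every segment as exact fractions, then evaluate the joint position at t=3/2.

Δ: Δ0=2, Δ1=-9, Δ2=3
row 1: diag=4, rhs=-66; c'=1/4, d'=-33/2
row 2: denom=8−1·1/4=31/4; d'=(72−1·-33/2)/(31/4)=354/31
back: M2=354/31
back: M1=-33/2−1/4·354/31=-600/31
M: M0=0, M1=-600/31, M2=354/31, M3=0
seg 0: a=3, c=M0/2=0, d=(M1−M0)/(6·1)=-100/31, b=Δ0−h0·(2M0+M1)/6=162/31
seg 1: a=5, c=M1/2=-300/31, d=(M2−M1)/(6·1)=159/31, b=Δ1−h1·(2M1+M2)/6=-138/31
seg 2: a=-4, c=M2/2=177/31, d=(M3−M2)/(6·3)=-59/93, b=Δ2−h2·(2M2+M3)/6=-261/31
t_q=3/2 → seg 1, τ=1/2; S=5+-138/31·τ+-300/31·τ²+159/31·τ³=247/248

  seg 0: a=3 b=162/31 c=0 d=-100/31
  seg 1: a=5 b=-138/31 c=-300/31 d=159/31
  seg 2: a=-4 b=-261/31 c=177/31 d=-59/93
S(3/2) = 247/248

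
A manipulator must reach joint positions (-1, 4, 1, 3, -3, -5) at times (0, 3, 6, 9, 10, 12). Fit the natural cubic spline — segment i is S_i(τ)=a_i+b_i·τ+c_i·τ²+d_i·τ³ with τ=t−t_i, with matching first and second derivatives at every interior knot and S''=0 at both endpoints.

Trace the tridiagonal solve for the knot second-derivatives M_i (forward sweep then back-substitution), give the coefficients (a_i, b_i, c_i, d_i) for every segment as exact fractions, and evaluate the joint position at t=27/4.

Δ: Δ0=5/3, Δ1=-1, Δ2=2/3, Δ3=-6, Δ4=-1
row 1: diag=12, rhs=-16; c'=1/4, d'=-4/3
row 2: denom=12−3·1/4=45/4; d'=(10−3·-4/3)/(45/4)=56/45
row 3: denom=8−3·4/15=36/5; d'=(-40−3·56/45)/(36/5)=-164/27
row 4: denom=6−1·5/36=211/36; d'=(30−1·-164/27)/(211/36)=3896/633
back: M4=3896/633
back: M3=-164/27−5/36·3896/633=-1462/211
back: M2=56/45−4/15·-1462/211=5872/1899
back: M1=-4/3−1/4·5872/1899=-4000/1899
M: M0=0, M1=-4000/1899, M2=5872/1899, M3=-1462/211, M4=3896/633, M5=0
seg 0: a=-1, c=M0/2=0, d=(M1−M0)/(6·3)=-2000/17091, b=Δ0−h0·(2M0+M1)/6=5165/1899
seg 1: a=4, c=M1/2=-2000/1899, d=(M2−M1)/(6·3)=4936/17091, b=Δ1−h1·(2M1+M2)/6=-835/1899
seg 2: a=1, c=M2/2=2936/1899, d=(M3−M2)/(6·3)=-9515/17091, b=Δ2−h2·(2M2+M3)/6=1973/1899
seg 3: a=3, c=M3/2=-731/211, d=(M4−M3)/(6·1)=4141/1899, b=Δ3−h3·(2M3+M4)/6=-8956/1899
seg 4: a=-3, c=M4/2=1948/633, d=(M5−M4)/(6·2)=-974/1899, b=Δ4−h4·(2M4+M5)/6=-9691/1899
t_q=27/4 → seg 2, τ=3/4; S=1+1973/1899·τ+2936/1899·τ²+-9515/17091·τ³=32599/13504

  seg 0: a=-1 b=5165/1899 c=0 d=-2000/17091
  seg 1: a=4 b=-835/1899 c=-2000/1899 d=4936/17091
  seg 2: a=1 b=1973/1899 c=2936/1899 d=-9515/17091
  seg 3: a=3 b=-8956/1899 c=-731/211 d=4141/1899
  seg 4: a=-3 b=-9691/1899 c=1948/633 d=-974/1899
S(27/4) = 32599/13504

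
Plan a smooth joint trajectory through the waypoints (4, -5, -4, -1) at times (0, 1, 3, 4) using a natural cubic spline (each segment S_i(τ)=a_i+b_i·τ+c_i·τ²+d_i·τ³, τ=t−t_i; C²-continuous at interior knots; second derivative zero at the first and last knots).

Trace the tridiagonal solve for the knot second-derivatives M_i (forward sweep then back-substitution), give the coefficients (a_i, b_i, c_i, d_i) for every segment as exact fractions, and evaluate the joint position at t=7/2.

Δ: Δ0=-9, Δ1=1/2, Δ2=3
row 1: diag=6, rhs=57; c'=1/3, d'=19/2
row 2: denom=6−2·1/3=16/3; d'=(15−2·19/2)/(16/3)=-3/4
back: M2=-3/4
back: M1=19/2−1/3·-3/4=39/4
M: M0=0, M1=39/4, M2=-3/4, M3=0
seg 0: a=4, c=M0/2=0, d=(M1−M0)/(6·1)=13/8, b=Δ0−h0·(2M0+M1)/6=-85/8
seg 1: a=-5, c=M1/2=39/8, d=(M2−M1)/(6·2)=-7/8, b=Δ1−h1·(2M1+M2)/6=-23/4
seg 2: a=-4, c=M2/2=-3/8, d=(M3−M2)/(6·1)=1/8, b=Δ2−h2·(2M2+M3)/6=13/4
t_q=7/2 → seg 2, τ=1/2; S=-4+13/4·τ+-3/8·τ²+1/8·τ³=-157/64

  seg 0: a=4 b=-85/8 c=0 d=13/8
  seg 1: a=-5 b=-23/4 c=39/8 d=-7/8
  seg 2: a=-4 b=13/4 c=-3/8 d=1/8
S(7/2) = -157/64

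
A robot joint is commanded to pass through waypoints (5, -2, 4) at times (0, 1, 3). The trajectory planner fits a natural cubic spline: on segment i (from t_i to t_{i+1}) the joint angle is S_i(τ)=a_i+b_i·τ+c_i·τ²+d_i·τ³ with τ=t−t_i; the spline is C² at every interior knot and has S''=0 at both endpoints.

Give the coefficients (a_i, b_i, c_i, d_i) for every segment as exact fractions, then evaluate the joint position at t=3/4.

Δ: Δ0=-7, Δ1=3
row 1: diag=6, rhs=60; c'=1/3, d'=10
back: M1=10
M: M0=0, M1=10, M2=0
seg 0: a=5, c=M0/2=0, d=(M1−M0)/(6·1)=5/3, b=Δ0−h0·(2M0+M1)/6=-26/3
seg 1: a=-2, c=M1/2=5, d=(M2−M1)/(6·2)=-5/6, b=Δ1−h1·(2M1+M2)/6=-11/3
t_q=3/4 → seg 0, τ=3/4; S=5+-26/3·τ+0·τ²+5/3·τ³=-51/64

  seg 0: a=5 b=-26/3 c=0 d=5/3
  seg 1: a=-2 b=-11/3 c=5 d=-5/6
S(3/4) = -51/64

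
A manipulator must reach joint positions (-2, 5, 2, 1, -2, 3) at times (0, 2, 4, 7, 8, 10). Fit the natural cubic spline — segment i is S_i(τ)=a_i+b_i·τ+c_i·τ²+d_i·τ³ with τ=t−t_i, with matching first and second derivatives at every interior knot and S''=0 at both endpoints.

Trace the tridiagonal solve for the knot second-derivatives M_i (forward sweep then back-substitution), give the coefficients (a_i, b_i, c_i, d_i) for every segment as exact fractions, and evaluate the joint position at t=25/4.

  seg 0: a=-2 b=23441/4710 c=0 d=-1739/4710
  seg 1: a=5 b=2573/4710 c=-1739/785 d=1123/1884
  seg 2: a=2 b=-5473/4710 c=2137/1570 d=-511/1413
  seg 3: a=1 b=-12997/4710 c=-2973/1570 d=3893/2355
  seg 4: a=-2 b=-7477/4710 c=4813/1570 d=-4813/9420
S(25/4) = 108367/50240

Δ: Δ0=7/2, Δ1=-3/2, Δ2=-1/3, Δ3=-3, Δ4=5/2
row 1: diag=8, rhs=-30; c'=1/4, d'=-15/4
row 2: denom=10−2·1/4=19/2; d'=(7−2·-15/4)/(19/2)=29/19
row 3: denom=8−3·6/19=134/19; d'=(-16−3·29/19)/(134/19)=-391/134
row 4: denom=6−1·19/134=785/134; d'=(33−1·-391/134)/(785/134)=4813/785
back: M4=4813/785
back: M3=-391/134−19/134·4813/785=-2973/785
back: M2=29/19−6/19·-2973/785=2137/785
back: M1=-15/4−1/4·2137/785=-3478/785
M: M0=0, M1=-3478/785, M2=2137/785, M3=-2973/785, M4=4813/785, M5=0
seg 0: a=-2, c=M0/2=0, d=(M1−M0)/(6·2)=-1739/4710, b=Δ0−h0·(2M0+M1)/6=23441/4710
seg 1: a=5, c=M1/2=-1739/785, d=(M2−M1)/(6·2)=1123/1884, b=Δ1−h1·(2M1+M2)/6=2573/4710
seg 2: a=2, c=M2/2=2137/1570, d=(M3−M2)/(6·3)=-511/1413, b=Δ2−h2·(2M2+M3)/6=-5473/4710
seg 3: a=1, c=M3/2=-2973/1570, d=(M4−M3)/(6·1)=3893/2355, b=Δ3−h3·(2M3+M4)/6=-12997/4710
seg 4: a=-2, c=M4/2=4813/1570, d=(M5−M4)/(6·2)=-4813/9420, b=Δ4−h4·(2M4+M5)/6=-7477/4710
t_q=25/4 → seg 2, τ=9/4; S=2+-5473/4710·τ+2137/1570·τ²+-511/1413·τ³=108367/50240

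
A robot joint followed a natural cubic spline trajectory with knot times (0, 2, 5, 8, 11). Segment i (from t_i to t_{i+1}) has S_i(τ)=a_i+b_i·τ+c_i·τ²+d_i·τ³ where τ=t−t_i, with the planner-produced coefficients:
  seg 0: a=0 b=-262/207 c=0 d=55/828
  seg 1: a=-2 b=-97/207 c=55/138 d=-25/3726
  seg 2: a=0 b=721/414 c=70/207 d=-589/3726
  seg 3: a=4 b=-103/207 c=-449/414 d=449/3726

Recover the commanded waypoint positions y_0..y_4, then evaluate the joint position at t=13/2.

y_0 = S_0(0) = a_0 = 0
y_1 = S_1(0) = a_1 = -2
y_2 = S_2(0) = a_2 = 0
y_3 = S_3(0) = a_3 = 4
y_4 = S_3(3) = -4
t_q=13/2 is in segment 2 (τ=3/2); S_2(τ)=1045/368

y_0=0 y_1=-2 y_2=0 y_3=4 y_4=-4
S(13/2) = 1045/368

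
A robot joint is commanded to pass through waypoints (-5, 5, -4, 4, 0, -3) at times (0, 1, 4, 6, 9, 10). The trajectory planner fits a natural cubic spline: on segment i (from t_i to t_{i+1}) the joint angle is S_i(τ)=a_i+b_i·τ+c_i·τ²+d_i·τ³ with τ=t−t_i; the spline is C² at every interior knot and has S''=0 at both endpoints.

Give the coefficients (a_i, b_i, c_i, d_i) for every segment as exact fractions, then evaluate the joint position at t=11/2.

  seg 0: a=-5 b=58381/4785 c=0 d=-10531/4785
  seg 1: a=5 b=26788/4785 c=-10531/1595 d=4876/3915
  seg 2: a=-4 b=-1862/4785 c=22043/4785 d=-199/165
  seg 3: a=4 b=5686/1595 c=-12583/4785 d=1301/3915
  seg 4: a=0 b=-5169/1595 c=576/1595 d=-192/1595
S(11/2) = 21831/12760

Δ: Δ0=10, Δ1=-3, Δ2=4, Δ3=-4/3, Δ4=-3
row 1: diag=8, rhs=-78; c'=3/8, d'=-39/4
row 2: denom=10−3·3/8=71/8; d'=(42−3·-39/4)/(71/8)=570/71
row 3: denom=10−2·16/71=678/71; d'=(-32−2·570/71)/(678/71)=-1706/339
row 4: denom=8−3·71/226=1595/226; d'=(-10−3·-1706/339)/(1595/226)=1152/1595
back: M4=1152/1595
back: M3=-1706/339−71/226·1152/1595=-25166/4785
back: M2=570/71−16/71·-25166/4785=44086/4785
back: M1=-39/4−3/8·44086/4785=-21062/1595
M: M0=0, M1=-21062/1595, M2=44086/4785, M3=-25166/4785, M4=1152/1595, M5=0
seg 0: a=-5, c=M0/2=0, d=(M1−M0)/(6·1)=-10531/4785, b=Δ0−h0·(2M0+M1)/6=58381/4785
seg 1: a=5, c=M1/2=-10531/1595, d=(M2−M1)/(6·3)=4876/3915, b=Δ1−h1·(2M1+M2)/6=26788/4785
seg 2: a=-4, c=M2/2=22043/4785, d=(M3−M2)/(6·2)=-199/165, b=Δ2−h2·(2M2+M3)/6=-1862/4785
seg 3: a=4, c=M3/2=-12583/4785, d=(M4−M3)/(6·3)=1301/3915, b=Δ3−h3·(2M3+M4)/6=5686/1595
seg 4: a=0, c=M4/2=576/1595, d=(M5−M4)/(6·1)=-192/1595, b=Δ4−h4·(2M4+M5)/6=-5169/1595
t_q=11/2 → seg 2, τ=3/2; S=-4+-1862/4785·τ+22043/4785·τ²+-199/165·τ³=21831/12760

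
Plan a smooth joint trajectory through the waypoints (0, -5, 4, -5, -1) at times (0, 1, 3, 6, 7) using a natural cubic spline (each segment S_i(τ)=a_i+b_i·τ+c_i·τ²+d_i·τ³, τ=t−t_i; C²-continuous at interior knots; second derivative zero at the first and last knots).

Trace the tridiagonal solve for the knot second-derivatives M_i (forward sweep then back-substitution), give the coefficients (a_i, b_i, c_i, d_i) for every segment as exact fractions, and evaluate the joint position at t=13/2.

  seg 0: a=0 b=-5613/788 c=0 d=1673/788
  seg 1: a=-5 b=-297/394 c=5019/788 d=-2949/1576
  seg 2: a=4 b=447/197 c=-957/197 d=611/591
  seg 3: a=-5 b=204/197 c=876/197 d=-292/197
S(13/2) = -1401/394

Δ: Δ0=-5, Δ1=9/2, Δ2=-3, Δ3=4
row 1: diag=6, rhs=57; c'=1/3, d'=19/2
row 2: denom=10−2·1/3=28/3; d'=(-45−2·19/2)/(28/3)=-48/7
row 3: denom=8−3·9/28=197/28; d'=(42−3·-48/7)/(197/28)=1752/197
back: M3=1752/197
back: M2=-48/7−9/28·1752/197=-1914/197
back: M1=19/2−1/3·-1914/197=5019/394
M: M0=0, M1=5019/394, M2=-1914/197, M3=1752/197, M4=0
seg 0: a=0, c=M0/2=0, d=(M1−M0)/(6·1)=1673/788, b=Δ0−h0·(2M0+M1)/6=-5613/788
seg 1: a=-5, c=M1/2=5019/788, d=(M2−M1)/(6·2)=-2949/1576, b=Δ1−h1·(2M1+M2)/6=-297/394
seg 2: a=4, c=M2/2=-957/197, d=(M3−M2)/(6·3)=611/591, b=Δ2−h2·(2M2+M3)/6=447/197
seg 3: a=-5, c=M3/2=876/197, d=(M4−M3)/(6·1)=-292/197, b=Δ3−h3·(2M3+M4)/6=204/197
t_q=13/2 → seg 3, τ=1/2; S=-5+204/197·τ+876/197·τ²+-292/197·τ³=-1401/394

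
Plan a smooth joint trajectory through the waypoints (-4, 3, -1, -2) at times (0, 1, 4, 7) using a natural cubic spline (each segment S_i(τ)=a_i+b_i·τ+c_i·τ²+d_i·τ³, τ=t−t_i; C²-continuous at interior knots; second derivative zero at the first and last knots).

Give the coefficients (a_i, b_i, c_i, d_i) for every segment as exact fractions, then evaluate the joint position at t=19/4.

Δ: Δ0=7, Δ1=-4/3, Δ2=-1/3
row 1: diag=8, rhs=-50; c'=3/8, d'=-25/4
row 2: denom=12−3·3/8=87/8; d'=(6−3·-25/4)/(87/8)=66/29
back: M2=66/29
back: M1=-25/4−3/8·66/29=-206/29
M: M0=0, M1=-206/29, M2=66/29, M3=0
seg 0: a=-4, c=M0/2=0, d=(M1−M0)/(6·1)=-103/87, b=Δ0−h0·(2M0+M1)/6=712/87
seg 1: a=3, c=M1/2=-103/29, d=(M2−M1)/(6·3)=136/261, b=Δ1−h1·(2M1+M2)/6=403/87
seg 2: a=-1, c=M2/2=33/29, d=(M3−M2)/(6·3)=-11/87, b=Δ2−h2·(2M2+M3)/6=-227/87
t_q=19/4 → seg 2, τ=3/4; S=-1+-227/87·τ+33/29·τ²+-11/87·τ³=-4399/1856

  seg 0: a=-4 b=712/87 c=0 d=-103/87
  seg 1: a=3 b=403/87 c=-103/29 d=136/261
  seg 2: a=-1 b=-227/87 c=33/29 d=-11/87
S(19/4) = -4399/1856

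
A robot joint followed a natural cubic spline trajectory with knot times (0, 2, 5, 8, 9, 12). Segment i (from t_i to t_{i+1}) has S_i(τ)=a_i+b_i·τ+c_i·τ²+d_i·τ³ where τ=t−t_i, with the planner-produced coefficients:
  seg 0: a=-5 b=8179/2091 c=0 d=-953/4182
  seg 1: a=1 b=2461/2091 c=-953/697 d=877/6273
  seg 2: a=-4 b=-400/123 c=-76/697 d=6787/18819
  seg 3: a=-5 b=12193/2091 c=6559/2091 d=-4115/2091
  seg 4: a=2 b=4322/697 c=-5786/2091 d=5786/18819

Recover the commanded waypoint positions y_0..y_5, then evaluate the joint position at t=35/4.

y_0 = S_0(0) = a_0 = -5
y_1 = S_1(0) = a_1 = 1
y_2 = S_2(0) = a_2 = -4
y_3 = S_3(0) = a_3 = -5
y_4 = S_4(0) = a_4 = 2
y_5 = S_4(3) = 4
t_q=35/4 is in segment 3 (τ=3/4); S_3(τ)=13721/44608

y_0=-5 y_1=1 y_2=-4 y_3=-5 y_4=2 y_5=4
S(35/4) = 13721/44608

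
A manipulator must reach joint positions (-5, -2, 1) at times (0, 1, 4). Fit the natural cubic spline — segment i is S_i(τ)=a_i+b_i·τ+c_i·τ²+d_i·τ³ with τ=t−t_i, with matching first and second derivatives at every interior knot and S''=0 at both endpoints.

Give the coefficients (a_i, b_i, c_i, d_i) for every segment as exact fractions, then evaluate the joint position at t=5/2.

  seg 0: a=-5 b=13/4 c=0 d=-1/4
  seg 1: a=-2 b=5/2 c=-3/4 d=1/12
S(5/2) = 11/32

Δ: Δ0=3, Δ1=1
row 1: diag=8, rhs=-12; c'=3/8, d'=-3/2
back: M1=-3/2
M: M0=0, M1=-3/2, M2=0
seg 0: a=-5, c=M0/2=0, d=(M1−M0)/(6·1)=-1/4, b=Δ0−h0·(2M0+M1)/6=13/4
seg 1: a=-2, c=M1/2=-3/4, d=(M2−M1)/(6·3)=1/12, b=Δ1−h1·(2M1+M2)/6=5/2
t_q=5/2 → seg 1, τ=3/2; S=-2+5/2·τ+-3/4·τ²+1/12·τ³=11/32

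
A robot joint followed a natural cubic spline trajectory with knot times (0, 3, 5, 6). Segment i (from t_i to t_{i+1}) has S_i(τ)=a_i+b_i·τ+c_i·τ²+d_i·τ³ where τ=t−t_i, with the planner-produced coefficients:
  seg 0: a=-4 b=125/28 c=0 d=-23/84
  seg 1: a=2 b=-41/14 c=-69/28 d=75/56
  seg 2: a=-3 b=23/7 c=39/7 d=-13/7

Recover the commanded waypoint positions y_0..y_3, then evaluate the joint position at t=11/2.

y_0 = S_0(0) = a_0 = -4
y_1 = S_1(0) = a_1 = 2
y_2 = S_2(0) = a_2 = -3
y_3 = S_2(1) = 4
t_q=11/2 is in segment 2 (τ=1/2); S_2(τ)=-11/56

y_0=-4 y_1=2 y_2=-3 y_3=4
S(11/2) = -11/56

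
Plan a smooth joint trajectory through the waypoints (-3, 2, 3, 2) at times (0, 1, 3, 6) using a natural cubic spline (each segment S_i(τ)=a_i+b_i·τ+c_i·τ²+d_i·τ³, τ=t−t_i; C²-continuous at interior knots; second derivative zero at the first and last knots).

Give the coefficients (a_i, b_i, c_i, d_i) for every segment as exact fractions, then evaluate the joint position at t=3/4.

  seg 0: a=-3 b=485/84 c=0 d=-65/84
  seg 1: a=2 b=145/42 c=-65/28 d=71/168
  seg 2: a=3 b=-16/21 c=3/14 d=-1/42
S(3/4) = 257/256

Δ: Δ0=5, Δ1=1/2, Δ2=-1/3
row 1: diag=6, rhs=-27; c'=1/3, d'=-9/2
row 2: denom=10−2·1/3=28/3; d'=(-5−2·-9/2)/(28/3)=3/7
back: M2=3/7
back: M1=-9/2−1/3·3/7=-65/14
M: M0=0, M1=-65/14, M2=3/7, M3=0
seg 0: a=-3, c=M0/2=0, d=(M1−M0)/(6·1)=-65/84, b=Δ0−h0·(2M0+M1)/6=485/84
seg 1: a=2, c=M1/2=-65/28, d=(M2−M1)/(6·2)=71/168, b=Δ1−h1·(2M1+M2)/6=145/42
seg 2: a=3, c=M2/2=3/14, d=(M3−M2)/(6·3)=-1/42, b=Δ2−h2·(2M2+M3)/6=-16/21
t_q=3/4 → seg 0, τ=3/4; S=-3+485/84·τ+0·τ²+-65/84·τ³=257/256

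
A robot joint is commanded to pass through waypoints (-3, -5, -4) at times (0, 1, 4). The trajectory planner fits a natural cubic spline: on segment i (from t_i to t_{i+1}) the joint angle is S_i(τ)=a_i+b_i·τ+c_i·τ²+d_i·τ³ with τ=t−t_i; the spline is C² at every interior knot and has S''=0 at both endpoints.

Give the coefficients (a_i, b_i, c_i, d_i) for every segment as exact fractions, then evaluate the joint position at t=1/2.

  seg 0: a=-3 b=-55/24 c=0 d=7/24
  seg 1: a=-5 b=-17/12 c=7/8 d=-7/72
S(1/2) = -263/64

Δ: Δ0=-2, Δ1=1/3
row 1: diag=8, rhs=14; c'=3/8, d'=7/4
back: M1=7/4
M: M0=0, M1=7/4, M2=0
seg 0: a=-3, c=M0/2=0, d=(M1−M0)/(6·1)=7/24, b=Δ0−h0·(2M0+M1)/6=-55/24
seg 1: a=-5, c=M1/2=7/8, d=(M2−M1)/(6·3)=-7/72, b=Δ1−h1·(2M1+M2)/6=-17/12
t_q=1/2 → seg 0, τ=1/2; S=-3+-55/24·τ+0·τ²+7/24·τ³=-263/64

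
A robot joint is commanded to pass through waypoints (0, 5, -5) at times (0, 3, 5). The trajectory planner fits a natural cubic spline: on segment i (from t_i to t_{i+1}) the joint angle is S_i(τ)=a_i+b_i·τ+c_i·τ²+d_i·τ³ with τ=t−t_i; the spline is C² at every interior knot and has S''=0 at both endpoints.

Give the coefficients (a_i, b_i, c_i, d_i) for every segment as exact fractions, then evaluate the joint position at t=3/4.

Δ: Δ0=5/3, Δ1=-5
row 1: diag=10, rhs=-40; c'=1/5, d'=-4
back: M1=-4
M: M0=0, M1=-4, M2=0
seg 0: a=0, c=M0/2=0, d=(M1−M0)/(6·3)=-2/9, b=Δ0−h0·(2M0+M1)/6=11/3
seg 1: a=5, c=M1/2=-2, d=(M2−M1)/(6·2)=1/3, b=Δ1−h1·(2M1+M2)/6=-7/3
t_q=3/4 → seg 0, τ=3/4; S=0+11/3·τ+0·τ²+-2/9·τ³=85/32

  seg 0: a=0 b=11/3 c=0 d=-2/9
  seg 1: a=5 b=-7/3 c=-2 d=1/3
S(3/4) = 85/32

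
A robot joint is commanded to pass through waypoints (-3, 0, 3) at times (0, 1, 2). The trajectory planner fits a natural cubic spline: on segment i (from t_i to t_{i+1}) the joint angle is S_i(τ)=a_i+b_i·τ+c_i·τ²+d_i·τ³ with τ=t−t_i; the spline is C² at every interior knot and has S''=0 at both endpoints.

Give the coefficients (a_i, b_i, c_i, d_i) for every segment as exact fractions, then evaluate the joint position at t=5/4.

Δ: Δ0=3, Δ1=3
row 1: diag=4, rhs=0; c'=1/4, d'=0
back: M1=0
M: M0=0, M1=0, M2=0
seg 0: a=-3, c=M0/2=0, d=(M1−M0)/(6·1)=0, b=Δ0−h0·(2M0+M1)/6=3
seg 1: a=0, c=M1/2=0, d=(M2−M1)/(6·1)=0, b=Δ1−h1·(2M1+M2)/6=3
t_q=5/4 → seg 1, τ=1/4; S=0+3·τ+0·τ²+0·τ³=3/4

  seg 0: a=-3 b=3 c=0 d=0
  seg 1: a=0 b=3 c=0 d=0
S(5/4) = 3/4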